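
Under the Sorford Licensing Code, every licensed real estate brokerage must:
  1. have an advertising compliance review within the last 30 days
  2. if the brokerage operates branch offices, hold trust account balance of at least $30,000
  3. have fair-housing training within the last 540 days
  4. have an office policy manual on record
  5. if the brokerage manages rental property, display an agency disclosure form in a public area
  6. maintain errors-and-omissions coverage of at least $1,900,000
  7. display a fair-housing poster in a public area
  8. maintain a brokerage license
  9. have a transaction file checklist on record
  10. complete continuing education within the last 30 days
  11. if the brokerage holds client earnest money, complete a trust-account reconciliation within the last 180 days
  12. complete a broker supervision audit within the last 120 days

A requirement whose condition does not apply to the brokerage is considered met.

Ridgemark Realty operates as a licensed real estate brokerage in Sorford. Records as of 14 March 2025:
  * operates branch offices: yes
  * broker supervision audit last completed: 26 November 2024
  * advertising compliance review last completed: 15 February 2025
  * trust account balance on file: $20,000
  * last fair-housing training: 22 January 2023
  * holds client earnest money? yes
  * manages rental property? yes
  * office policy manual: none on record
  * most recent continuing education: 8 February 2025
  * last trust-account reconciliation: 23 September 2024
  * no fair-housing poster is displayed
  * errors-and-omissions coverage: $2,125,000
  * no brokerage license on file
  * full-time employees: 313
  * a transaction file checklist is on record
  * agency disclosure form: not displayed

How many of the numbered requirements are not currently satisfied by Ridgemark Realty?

7

1. advertising compliance review 27 days ago vs limit 30 → met
2. condition 'operates branch offices' holds; trust account balance $20,000 < $30,000 → not met
3. fair-housing training 782 days ago vs limit 540 → not met
4. office policy manual absent → not met
5. condition 'manages rental property' holds; agency disclosure form absent → not met
6. errors-and-omissions coverage $2,125,000 ≥ $1,900,000 → met
7. fair-housing poster absent → not met
8. brokerage license absent → not met
9. transaction file checklist present → met
10. continuing education 34 days ago vs limit 30 → not met
11. condition 'holds client earnest money' holds; trust-account reconciliation 172 days ago vs limit 180 → met
12. broker supervision audit 108 days ago vs limit 120 → met
Not met: 7 of 12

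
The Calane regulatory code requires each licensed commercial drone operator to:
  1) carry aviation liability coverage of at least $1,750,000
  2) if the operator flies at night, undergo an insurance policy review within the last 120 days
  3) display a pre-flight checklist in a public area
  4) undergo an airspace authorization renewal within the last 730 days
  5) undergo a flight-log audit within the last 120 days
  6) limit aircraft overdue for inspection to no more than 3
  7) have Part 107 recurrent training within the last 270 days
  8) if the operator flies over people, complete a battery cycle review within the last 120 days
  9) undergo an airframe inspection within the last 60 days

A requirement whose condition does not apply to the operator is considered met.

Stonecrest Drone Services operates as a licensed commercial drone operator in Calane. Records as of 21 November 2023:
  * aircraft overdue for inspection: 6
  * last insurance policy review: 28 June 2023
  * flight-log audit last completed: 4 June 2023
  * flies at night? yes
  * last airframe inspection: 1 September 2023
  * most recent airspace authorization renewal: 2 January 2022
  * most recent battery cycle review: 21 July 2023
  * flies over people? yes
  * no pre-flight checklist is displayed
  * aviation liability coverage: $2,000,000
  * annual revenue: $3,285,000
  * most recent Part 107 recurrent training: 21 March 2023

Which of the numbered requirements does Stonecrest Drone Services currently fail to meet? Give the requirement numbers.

2, 3, 5, 6, 8, 9

1. aviation liability coverage $2,000,000 ≥ $1,750,000 → met
2. condition 'flies at night' holds; insurance policy review 146 days ago vs limit 120 → not met
3. pre-flight checklist absent → not met
4. airspace authorization renewal 688 days ago vs limit 730 → met
5. flight-log audit 170 days ago vs limit 120 → not met
6. aircraft overdue for inspection 6 > 3 → not met
7. Part 107 recurrent training 245 days ago vs limit 270 → met
8. condition 'flies over people' holds; battery cycle review 123 days ago vs limit 120 → not met
9. airframe inspection 81 days ago vs limit 60 → not met
Not met: 2, 3, 5, 6, 8, 9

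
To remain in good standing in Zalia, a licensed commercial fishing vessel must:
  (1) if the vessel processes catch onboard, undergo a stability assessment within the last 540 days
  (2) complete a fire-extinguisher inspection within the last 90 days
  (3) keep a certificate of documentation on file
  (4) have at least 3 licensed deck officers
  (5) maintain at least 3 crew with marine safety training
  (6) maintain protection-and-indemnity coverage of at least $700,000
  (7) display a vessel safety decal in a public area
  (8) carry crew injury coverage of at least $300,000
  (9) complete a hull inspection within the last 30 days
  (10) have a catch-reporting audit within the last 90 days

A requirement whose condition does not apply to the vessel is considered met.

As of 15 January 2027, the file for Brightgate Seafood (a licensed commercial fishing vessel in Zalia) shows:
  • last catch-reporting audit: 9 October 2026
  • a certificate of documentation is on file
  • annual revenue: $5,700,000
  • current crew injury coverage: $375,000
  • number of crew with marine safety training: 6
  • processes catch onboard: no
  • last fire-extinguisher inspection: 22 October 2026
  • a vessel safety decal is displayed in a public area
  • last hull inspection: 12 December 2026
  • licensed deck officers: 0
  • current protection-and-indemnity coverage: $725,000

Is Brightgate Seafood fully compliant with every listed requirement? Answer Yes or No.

No

1. condition 'processes catch onboard' does not hold → requirement n/a → met
2. fire-extinguisher inspection 85 days ago vs limit 90 → met
3. certificate of documentation present → met
4. licensed deck officers 0 < 3 → not met
5. crew with marine safety training 6 ≥ 3 → met
6. protection-and-indemnity coverage $725,000 ≥ $700,000 → met
7. vessel safety decal present → met
8. crew injury coverage $375,000 ≥ $300,000 → met
9. hull inspection 34 days ago vs limit 30 → not met
10. catch-reporting audit 98 days ago vs limit 90 → not met
Not met: 4, 9, 10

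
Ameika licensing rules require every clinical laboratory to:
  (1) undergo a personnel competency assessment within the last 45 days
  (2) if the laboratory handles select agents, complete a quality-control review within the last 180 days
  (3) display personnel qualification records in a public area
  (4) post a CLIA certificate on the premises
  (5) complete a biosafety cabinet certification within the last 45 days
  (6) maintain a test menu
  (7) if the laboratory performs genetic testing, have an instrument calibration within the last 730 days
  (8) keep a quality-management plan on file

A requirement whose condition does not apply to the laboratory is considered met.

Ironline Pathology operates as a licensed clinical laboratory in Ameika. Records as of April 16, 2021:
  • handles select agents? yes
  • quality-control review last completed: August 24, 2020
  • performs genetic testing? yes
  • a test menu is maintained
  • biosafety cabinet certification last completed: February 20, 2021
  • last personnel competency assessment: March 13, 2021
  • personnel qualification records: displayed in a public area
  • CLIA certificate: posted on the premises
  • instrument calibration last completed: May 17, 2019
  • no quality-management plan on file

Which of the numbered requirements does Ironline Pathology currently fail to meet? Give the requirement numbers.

2, 5, 8

1. personnel competency assessment 34 days ago vs limit 45 → met
2. condition 'handles select agents' holds; quality-control review 235 days ago vs limit 180 → not met
3. personnel qualification records present → met
4. CLIA certificate present → met
5. biosafety cabinet certification 55 days ago vs limit 45 → not met
6. test menu present → met
7. condition 'performs genetic testing' holds; instrument calibration 700 days ago vs limit 730 → met
8. quality-management plan absent → not met
Not met: 2, 5, 8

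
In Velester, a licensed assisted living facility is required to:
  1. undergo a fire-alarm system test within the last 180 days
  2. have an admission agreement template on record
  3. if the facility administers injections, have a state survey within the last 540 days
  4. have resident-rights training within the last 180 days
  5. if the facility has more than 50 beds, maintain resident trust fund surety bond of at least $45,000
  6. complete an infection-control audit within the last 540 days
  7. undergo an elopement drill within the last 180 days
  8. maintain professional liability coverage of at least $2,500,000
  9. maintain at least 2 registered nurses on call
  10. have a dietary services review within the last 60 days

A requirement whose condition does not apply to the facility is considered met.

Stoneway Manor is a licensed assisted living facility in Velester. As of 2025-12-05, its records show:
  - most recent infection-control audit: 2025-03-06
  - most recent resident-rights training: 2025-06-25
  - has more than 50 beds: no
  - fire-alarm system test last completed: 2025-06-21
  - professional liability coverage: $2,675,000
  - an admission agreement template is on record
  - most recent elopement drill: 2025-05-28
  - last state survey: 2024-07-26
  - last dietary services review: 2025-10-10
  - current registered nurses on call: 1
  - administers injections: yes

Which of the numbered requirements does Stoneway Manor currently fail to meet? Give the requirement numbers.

1. fire-alarm system test 167 days ago vs limit 180 → met
2. admission agreement template present → met
3. condition 'administers injections' holds; state survey 497 days ago vs limit 540 → met
4. resident-rights training 163 days ago vs limit 180 → met
5. condition 'has more than 50 beds' does not hold → requirement n/a → met
6. infection-control audit 274 days ago vs limit 540 → met
7. elopement drill 191 days ago vs limit 180 → not met
8. professional liability coverage $2,675,000 ≥ $2,500,000 → met
9. registered nurses on call 1 < 2 → not met
10. dietary services review 56 days ago vs limit 60 → met
Not met: 7, 9

7, 9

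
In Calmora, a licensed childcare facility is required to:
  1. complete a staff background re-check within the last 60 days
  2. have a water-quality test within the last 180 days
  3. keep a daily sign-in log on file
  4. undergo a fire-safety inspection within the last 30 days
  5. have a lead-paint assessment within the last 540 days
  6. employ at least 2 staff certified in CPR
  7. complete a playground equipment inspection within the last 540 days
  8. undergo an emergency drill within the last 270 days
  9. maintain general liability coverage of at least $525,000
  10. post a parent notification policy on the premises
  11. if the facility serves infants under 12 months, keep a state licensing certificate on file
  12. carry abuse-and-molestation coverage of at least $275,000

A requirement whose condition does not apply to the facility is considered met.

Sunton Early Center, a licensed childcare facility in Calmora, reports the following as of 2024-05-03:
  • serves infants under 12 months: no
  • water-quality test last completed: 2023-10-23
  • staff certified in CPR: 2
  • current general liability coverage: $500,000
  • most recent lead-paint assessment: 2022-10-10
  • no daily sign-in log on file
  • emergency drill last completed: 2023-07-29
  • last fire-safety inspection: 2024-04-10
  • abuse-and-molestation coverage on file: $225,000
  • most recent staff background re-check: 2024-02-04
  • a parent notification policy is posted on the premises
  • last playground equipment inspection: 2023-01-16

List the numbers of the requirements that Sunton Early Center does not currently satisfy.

1, 2, 3, 5, 8, 9, 12

1. staff background re-check 89 days ago vs limit 60 → not met
2. water-quality test 193 days ago vs limit 180 → not met
3. daily sign-in log absent → not met
4. fire-safety inspection 23 days ago vs limit 30 → met
5. lead-paint assessment 571 days ago vs limit 540 → not met
6. staff certified in CPR 2 ≥ 2 → met
7. playground equipment inspection 473 days ago vs limit 540 → met
8. emergency drill 279 days ago vs limit 270 → not met
9. general liability coverage $500,000 < $525,000 → not met
10. parent notification policy present → met
11. condition 'serves infants under 12 months' does not hold → requirement n/a → met
12. abuse-and-molestation coverage $225,000 < $275,000 → not met
Not met: 1, 2, 3, 5, 8, 9, 12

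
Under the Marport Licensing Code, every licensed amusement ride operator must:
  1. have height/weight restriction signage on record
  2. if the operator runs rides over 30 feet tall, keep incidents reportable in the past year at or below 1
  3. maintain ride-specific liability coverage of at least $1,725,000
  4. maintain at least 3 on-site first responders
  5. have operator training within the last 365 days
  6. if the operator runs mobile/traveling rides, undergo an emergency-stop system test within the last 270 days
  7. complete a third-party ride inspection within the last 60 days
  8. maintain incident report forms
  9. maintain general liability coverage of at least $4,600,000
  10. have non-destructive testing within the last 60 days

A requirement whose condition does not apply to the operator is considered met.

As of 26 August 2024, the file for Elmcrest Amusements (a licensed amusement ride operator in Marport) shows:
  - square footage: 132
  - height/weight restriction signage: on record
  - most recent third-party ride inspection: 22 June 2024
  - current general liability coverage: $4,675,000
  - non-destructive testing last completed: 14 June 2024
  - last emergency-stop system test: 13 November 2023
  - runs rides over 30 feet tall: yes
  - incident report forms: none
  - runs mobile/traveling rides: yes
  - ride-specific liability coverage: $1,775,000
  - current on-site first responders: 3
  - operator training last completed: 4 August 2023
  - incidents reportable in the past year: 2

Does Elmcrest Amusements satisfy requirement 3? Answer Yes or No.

3. ride-specific liability coverage $1,775,000 ≥ $1,725,000 → met

Yes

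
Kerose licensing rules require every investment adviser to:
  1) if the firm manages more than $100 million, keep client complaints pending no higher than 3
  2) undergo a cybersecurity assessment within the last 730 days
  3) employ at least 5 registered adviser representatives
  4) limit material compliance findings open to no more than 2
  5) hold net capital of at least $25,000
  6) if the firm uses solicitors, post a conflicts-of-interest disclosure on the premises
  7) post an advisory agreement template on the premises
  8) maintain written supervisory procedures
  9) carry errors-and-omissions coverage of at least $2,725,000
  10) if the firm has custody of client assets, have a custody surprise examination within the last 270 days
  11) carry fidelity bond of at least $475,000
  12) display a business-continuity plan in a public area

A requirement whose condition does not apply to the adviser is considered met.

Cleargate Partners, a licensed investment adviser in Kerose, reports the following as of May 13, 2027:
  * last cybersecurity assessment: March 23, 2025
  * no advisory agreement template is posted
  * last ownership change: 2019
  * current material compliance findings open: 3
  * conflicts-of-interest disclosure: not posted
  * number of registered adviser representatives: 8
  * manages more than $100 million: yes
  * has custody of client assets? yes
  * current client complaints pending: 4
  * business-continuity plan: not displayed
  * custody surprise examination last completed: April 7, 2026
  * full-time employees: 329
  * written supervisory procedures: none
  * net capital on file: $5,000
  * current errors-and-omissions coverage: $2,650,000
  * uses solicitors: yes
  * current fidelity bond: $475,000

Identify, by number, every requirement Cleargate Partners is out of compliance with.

1, 2, 4, 5, 6, 7, 8, 9, 10, 12

1. condition 'manages more than $100 million' holds; client complaints pending 4 > 3 → not met
2. cybersecurity assessment 781 days ago vs limit 730 → not met
3. registered adviser representatives 8 ≥ 5 → met
4. material compliance findings open 3 > 2 → not met
5. net capital $5,000 < $25,000 → not met
6. condition 'uses solicitors' holds; conflicts-of-interest disclosure absent → not met
7. advisory agreement template absent → not met
8. written supervisory procedures absent → not met
9. errors-and-omissions coverage $2,650,000 < $2,725,000 → not met
10. condition 'has custody of client assets' holds; custody surprise examination 401 days ago vs limit 270 → not met
11. fidelity bond $475,000 ≥ $475,000 → met
12. business-continuity plan absent → not met
Not met: 1, 2, 4, 5, 6, 7, 8, 9, 10, 12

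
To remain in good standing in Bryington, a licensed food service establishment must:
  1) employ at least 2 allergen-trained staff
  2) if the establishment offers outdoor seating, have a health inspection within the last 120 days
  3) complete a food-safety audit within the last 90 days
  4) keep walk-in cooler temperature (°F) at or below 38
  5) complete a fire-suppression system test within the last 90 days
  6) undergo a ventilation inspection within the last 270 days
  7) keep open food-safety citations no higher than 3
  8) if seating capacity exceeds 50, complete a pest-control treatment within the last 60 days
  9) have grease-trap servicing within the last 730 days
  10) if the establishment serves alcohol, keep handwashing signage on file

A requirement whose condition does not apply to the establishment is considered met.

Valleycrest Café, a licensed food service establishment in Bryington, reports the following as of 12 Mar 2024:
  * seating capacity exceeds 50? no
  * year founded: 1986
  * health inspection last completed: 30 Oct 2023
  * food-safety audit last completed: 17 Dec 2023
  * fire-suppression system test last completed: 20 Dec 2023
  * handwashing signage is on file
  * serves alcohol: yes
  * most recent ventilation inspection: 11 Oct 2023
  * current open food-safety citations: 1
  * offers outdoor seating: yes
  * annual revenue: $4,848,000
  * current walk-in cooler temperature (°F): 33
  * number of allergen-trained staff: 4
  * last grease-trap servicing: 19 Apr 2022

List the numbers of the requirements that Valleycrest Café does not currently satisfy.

1. allergen-trained staff 4 ≥ 2 → met
2. condition 'offers outdoor seating' holds; health inspection 134 days ago vs limit 120 → not met
3. food-safety audit 86 days ago vs limit 90 → met
4. walk-in cooler temperature (°F) 33 ≤ 38 → met
5. fire-suppression system test 83 days ago vs limit 90 → met
6. ventilation inspection 153 days ago vs limit 270 → met
7. open food-safety citations 1 ≤ 3 → met
8. condition 'seating capacity exceeds 50' does not hold → requirement n/a → met
9. grease-trap servicing 693 days ago vs limit 730 → met
10. condition 'serves alcohol' holds; handwashing signage present → met
Not met: 2

2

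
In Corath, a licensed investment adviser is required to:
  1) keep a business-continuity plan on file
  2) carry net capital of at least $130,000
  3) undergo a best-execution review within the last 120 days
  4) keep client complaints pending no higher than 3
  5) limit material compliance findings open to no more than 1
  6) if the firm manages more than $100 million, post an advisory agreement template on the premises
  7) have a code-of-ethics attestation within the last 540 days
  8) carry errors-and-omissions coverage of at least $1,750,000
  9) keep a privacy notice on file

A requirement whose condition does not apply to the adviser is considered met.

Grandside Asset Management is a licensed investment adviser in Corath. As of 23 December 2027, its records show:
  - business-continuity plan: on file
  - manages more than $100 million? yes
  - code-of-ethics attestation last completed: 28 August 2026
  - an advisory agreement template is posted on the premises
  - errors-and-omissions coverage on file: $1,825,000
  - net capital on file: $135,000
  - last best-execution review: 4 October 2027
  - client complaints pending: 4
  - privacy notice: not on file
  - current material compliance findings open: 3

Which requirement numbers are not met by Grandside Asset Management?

4, 5, 9

1. business-continuity plan present → met
2. net capital $135,000 ≥ $130,000 → met
3. best-execution review 80 days ago vs limit 120 → met
4. client complaints pending 4 > 3 → not met
5. material compliance findings open 3 > 1 → not met
6. condition 'manages more than $100 million' holds; advisory agreement template present → met
7. code-of-ethics attestation 482 days ago vs limit 540 → met
8. errors-and-omissions coverage $1,825,000 ≥ $1,750,000 → met
9. privacy notice absent → not met
Not met: 4, 5, 9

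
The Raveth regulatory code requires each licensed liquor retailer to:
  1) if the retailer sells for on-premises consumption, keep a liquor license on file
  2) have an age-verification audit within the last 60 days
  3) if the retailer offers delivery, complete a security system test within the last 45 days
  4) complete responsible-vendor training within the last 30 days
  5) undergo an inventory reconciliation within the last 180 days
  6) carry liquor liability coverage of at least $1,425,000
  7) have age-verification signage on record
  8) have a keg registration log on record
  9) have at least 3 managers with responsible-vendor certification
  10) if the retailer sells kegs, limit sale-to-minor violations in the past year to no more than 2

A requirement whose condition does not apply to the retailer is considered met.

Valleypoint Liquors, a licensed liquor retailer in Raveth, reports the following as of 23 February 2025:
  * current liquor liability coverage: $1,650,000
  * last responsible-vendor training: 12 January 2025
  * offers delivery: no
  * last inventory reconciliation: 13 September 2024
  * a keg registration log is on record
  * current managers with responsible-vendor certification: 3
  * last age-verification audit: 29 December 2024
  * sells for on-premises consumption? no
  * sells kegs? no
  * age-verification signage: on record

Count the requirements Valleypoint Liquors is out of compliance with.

1

1. condition 'sells for on-premises consumption' does not hold → requirement n/a → met
2. age-verification audit 56 days ago vs limit 60 → met
3. condition 'offers delivery' does not hold → requirement n/a → met
4. responsible-vendor training 42 days ago vs limit 30 → not met
5. inventory reconciliation 163 days ago vs limit 180 → met
6. liquor liability coverage $1,650,000 ≥ $1,425,000 → met
7. age-verification signage present → met
8. keg registration log present → met
9. managers with responsible-vendor certification 3 ≥ 3 → met
10. condition 'sells kegs' does not hold → requirement n/a → met
Not met: 1 of 10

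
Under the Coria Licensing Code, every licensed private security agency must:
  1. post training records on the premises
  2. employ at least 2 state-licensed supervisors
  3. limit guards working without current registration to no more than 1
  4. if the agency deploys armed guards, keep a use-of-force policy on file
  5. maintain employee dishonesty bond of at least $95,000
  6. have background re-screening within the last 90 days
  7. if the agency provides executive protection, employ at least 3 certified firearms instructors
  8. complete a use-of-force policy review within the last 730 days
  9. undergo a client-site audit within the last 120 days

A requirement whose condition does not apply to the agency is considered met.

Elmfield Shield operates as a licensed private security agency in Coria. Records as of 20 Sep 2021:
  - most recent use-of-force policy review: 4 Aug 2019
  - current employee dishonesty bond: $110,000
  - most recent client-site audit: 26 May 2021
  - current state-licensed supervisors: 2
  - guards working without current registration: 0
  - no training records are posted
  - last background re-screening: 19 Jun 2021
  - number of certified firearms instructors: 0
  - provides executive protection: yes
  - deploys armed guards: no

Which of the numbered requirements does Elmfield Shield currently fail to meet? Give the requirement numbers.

1. training records absent → not met
2. state-licensed supervisors 2 ≥ 2 → met
3. guards working without current registration 0 ≤ 1 → met
4. condition 'deploys armed guards' does not hold → requirement n/a → met
5. employee dishonesty bond $110,000 ≥ $95,000 → met
6. background re-screening 93 days ago vs limit 90 → not met
7. condition 'provides executive protection' holds; certified firearms instructors 0 < 3 → not met
8. use-of-force policy review 778 days ago vs limit 730 → not met
9. client-site audit 117 days ago vs limit 120 → met
Not met: 1, 6, 7, 8

1, 6, 7, 8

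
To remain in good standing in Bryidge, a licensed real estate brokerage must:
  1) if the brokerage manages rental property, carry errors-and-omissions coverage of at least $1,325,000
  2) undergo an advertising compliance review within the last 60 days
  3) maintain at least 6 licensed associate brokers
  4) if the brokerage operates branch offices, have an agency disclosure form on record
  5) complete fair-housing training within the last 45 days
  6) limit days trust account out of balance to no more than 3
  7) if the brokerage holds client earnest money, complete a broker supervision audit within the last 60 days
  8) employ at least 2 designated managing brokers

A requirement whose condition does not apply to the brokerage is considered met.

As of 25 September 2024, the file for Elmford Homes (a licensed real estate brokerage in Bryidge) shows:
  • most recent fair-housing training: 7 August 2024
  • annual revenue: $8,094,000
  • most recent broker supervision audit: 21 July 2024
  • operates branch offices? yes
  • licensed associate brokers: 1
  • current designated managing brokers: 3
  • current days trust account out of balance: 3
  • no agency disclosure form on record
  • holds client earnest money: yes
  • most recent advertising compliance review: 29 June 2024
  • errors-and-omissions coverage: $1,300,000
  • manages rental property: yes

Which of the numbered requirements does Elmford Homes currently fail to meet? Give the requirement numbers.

1. condition 'manages rental property' holds; errors-and-omissions coverage $1,300,000 < $1,325,000 → not met
2. advertising compliance review 88 days ago vs limit 60 → not met
3. licensed associate brokers 1 < 6 → not met
4. condition 'operates branch offices' holds; agency disclosure form absent → not met
5. fair-housing training 49 days ago vs limit 45 → not met
6. days trust account out of balance 3 ≤ 3 → met
7. condition 'holds client earnest money' holds; broker supervision audit 66 days ago vs limit 60 → not met
8. designated managing brokers 3 ≥ 2 → met
Not met: 1, 2, 3, 4, 5, 7

1, 2, 3, 4, 5, 7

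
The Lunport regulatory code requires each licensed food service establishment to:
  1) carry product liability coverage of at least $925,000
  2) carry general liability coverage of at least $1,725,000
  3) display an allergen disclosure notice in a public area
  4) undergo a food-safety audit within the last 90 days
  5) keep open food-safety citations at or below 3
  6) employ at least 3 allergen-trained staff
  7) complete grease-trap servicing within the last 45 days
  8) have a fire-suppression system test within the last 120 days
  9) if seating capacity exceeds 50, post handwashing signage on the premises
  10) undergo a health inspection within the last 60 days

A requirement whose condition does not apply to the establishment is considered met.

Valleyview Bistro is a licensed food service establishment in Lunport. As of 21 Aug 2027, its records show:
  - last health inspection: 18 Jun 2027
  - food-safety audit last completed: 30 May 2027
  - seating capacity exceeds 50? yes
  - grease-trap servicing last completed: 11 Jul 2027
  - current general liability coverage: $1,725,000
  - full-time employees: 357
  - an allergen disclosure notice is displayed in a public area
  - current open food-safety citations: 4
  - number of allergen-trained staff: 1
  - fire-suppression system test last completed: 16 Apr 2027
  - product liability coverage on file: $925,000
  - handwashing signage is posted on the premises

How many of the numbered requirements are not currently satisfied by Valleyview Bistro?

4

1. product liability coverage $925,000 ≥ $925,000 → met
2. general liability coverage $1,725,000 ≥ $1,725,000 → met
3. allergen disclosure notice present → met
4. food-safety audit 83 days ago vs limit 90 → met
5. open food-safety citations 4 > 3 → not met
6. allergen-trained staff 1 < 3 → not met
7. grease-trap servicing 41 days ago vs limit 45 → met
8. fire-suppression system test 127 days ago vs limit 120 → not met
9. condition 'seating capacity exceeds 50' holds; handwashing signage present → met
10. health inspection 64 days ago vs limit 60 → not met
Not met: 4 of 10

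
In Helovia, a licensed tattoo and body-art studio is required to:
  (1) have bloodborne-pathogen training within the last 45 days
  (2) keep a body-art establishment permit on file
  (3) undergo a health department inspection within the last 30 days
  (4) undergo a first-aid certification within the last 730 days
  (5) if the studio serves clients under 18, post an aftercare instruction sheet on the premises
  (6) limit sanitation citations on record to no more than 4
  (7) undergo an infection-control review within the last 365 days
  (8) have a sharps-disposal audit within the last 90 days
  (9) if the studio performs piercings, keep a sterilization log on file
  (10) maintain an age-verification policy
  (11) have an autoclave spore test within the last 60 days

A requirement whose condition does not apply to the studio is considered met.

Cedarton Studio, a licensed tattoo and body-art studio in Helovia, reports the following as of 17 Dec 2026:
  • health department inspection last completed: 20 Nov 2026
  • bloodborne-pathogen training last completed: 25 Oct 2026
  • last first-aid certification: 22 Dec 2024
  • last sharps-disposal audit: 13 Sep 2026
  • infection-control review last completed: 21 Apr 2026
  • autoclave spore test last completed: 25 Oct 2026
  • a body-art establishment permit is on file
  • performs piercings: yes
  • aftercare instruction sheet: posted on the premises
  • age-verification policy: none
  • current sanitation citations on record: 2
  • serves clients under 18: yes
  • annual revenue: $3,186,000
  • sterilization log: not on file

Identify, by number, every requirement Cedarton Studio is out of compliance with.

1. bloodborne-pathogen training 53 days ago vs limit 45 → not met
2. body-art establishment permit present → met
3. health department inspection 27 days ago vs limit 30 → met
4. first-aid certification 725 days ago vs limit 730 → met
5. condition 'serves clients under 18' holds; aftercare instruction sheet present → met
6. sanitation citations on record 2 ≤ 4 → met
7. infection-control review 240 days ago vs limit 365 → met
8. sharps-disposal audit 95 days ago vs limit 90 → not met
9. condition 'performs piercings' holds; sterilization log absent → not met
10. age-verification policy absent → not met
11. autoclave spore test 53 days ago vs limit 60 → met
Not met: 1, 8, 9, 10

1, 8, 9, 10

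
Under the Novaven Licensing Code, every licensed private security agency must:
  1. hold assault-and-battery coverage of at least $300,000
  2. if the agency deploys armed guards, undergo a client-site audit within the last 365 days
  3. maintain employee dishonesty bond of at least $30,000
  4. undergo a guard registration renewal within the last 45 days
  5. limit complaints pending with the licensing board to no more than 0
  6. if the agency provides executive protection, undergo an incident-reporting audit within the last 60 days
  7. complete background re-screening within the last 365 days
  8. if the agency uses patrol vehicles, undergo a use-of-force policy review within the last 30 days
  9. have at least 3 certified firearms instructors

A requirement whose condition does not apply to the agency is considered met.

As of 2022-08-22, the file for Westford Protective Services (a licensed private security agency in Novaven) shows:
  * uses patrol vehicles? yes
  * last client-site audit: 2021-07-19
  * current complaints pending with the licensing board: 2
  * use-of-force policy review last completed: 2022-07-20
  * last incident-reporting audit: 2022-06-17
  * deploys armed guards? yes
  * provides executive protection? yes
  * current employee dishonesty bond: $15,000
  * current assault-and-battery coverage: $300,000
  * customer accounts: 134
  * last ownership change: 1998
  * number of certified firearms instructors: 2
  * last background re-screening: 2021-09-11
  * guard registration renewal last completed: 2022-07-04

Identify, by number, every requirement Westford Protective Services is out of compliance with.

2, 3, 4, 5, 6, 8, 9

1. assault-and-battery coverage $300,000 ≥ $300,000 → met
2. condition 'deploys armed guards' holds; client-site audit 399 days ago vs limit 365 → not met
3. employee dishonesty bond $15,000 < $30,000 → not met
4. guard registration renewal 49 days ago vs limit 45 → not met
5. complaints pending with the licensing board 2 > 0 → not met
6. condition 'provides executive protection' holds; incident-reporting audit 66 days ago vs limit 60 → not met
7. background re-screening 345 days ago vs limit 365 → met
8. condition 'uses patrol vehicles' holds; use-of-force policy review 33 days ago vs limit 30 → not met
9. certified firearms instructors 2 < 3 → not met
Not met: 2, 3, 4, 5, 6, 8, 9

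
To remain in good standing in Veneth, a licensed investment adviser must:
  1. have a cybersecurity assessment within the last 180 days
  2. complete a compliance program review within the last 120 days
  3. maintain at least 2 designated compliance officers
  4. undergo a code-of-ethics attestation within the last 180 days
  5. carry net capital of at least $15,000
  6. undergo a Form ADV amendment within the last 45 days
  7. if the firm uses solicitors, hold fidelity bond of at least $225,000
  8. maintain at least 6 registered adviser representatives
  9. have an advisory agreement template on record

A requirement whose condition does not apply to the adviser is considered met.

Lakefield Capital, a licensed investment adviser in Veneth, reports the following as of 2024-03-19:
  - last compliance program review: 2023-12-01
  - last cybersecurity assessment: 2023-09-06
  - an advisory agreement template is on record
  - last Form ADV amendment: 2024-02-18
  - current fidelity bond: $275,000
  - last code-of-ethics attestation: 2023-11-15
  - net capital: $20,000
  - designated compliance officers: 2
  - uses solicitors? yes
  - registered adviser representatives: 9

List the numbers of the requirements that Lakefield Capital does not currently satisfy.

1. cybersecurity assessment 195 days ago vs limit 180 → not met
2. compliance program review 109 days ago vs limit 120 → met
3. designated compliance officers 2 ≥ 2 → met
4. code-of-ethics attestation 125 days ago vs limit 180 → met
5. net capital $20,000 ≥ $15,000 → met
6. Form ADV amendment 30 days ago vs limit 45 → met
7. condition 'uses solicitors' holds; fidelity bond $275,000 ≥ $225,000 → met
8. registered adviser representatives 9 ≥ 6 → met
9. advisory agreement template present → met
Not met: 1

1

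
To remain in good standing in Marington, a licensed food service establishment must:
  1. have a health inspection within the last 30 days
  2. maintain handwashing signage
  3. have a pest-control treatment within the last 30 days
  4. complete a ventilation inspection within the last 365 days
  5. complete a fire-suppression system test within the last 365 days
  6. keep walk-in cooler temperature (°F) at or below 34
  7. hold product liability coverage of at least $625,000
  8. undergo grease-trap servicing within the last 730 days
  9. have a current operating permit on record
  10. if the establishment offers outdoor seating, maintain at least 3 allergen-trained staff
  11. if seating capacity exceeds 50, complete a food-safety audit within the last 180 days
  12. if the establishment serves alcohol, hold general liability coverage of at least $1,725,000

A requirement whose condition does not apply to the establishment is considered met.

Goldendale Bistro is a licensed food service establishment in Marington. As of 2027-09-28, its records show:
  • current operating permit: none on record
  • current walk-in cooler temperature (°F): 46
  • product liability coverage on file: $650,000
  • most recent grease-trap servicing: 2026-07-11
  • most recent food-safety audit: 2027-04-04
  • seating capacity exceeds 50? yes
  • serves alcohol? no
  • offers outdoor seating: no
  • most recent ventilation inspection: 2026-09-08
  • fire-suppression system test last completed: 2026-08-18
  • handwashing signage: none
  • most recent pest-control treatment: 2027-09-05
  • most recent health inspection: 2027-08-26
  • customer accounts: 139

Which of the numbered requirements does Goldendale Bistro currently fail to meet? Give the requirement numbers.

1, 2, 4, 5, 6, 9

1. health inspection 33 days ago vs limit 30 → not met
2. handwashing signage absent → not met
3. pest-control treatment 23 days ago vs limit 30 → met
4. ventilation inspection 385 days ago vs limit 365 → not met
5. fire-suppression system test 406 days ago vs limit 365 → not met
6. walk-in cooler temperature (°F) 46 > 34 → not met
7. product liability coverage $650,000 ≥ $625,000 → met
8. grease-trap servicing 444 days ago vs limit 730 → met
9. current operating permit absent → not met
10. condition 'offers outdoor seating' does not hold → requirement n/a → met
11. condition 'seating capacity exceeds 50' holds; food-safety audit 177 days ago vs limit 180 → met
12. condition 'serves alcohol' does not hold → requirement n/a → met
Not met: 1, 2, 4, 5, 6, 9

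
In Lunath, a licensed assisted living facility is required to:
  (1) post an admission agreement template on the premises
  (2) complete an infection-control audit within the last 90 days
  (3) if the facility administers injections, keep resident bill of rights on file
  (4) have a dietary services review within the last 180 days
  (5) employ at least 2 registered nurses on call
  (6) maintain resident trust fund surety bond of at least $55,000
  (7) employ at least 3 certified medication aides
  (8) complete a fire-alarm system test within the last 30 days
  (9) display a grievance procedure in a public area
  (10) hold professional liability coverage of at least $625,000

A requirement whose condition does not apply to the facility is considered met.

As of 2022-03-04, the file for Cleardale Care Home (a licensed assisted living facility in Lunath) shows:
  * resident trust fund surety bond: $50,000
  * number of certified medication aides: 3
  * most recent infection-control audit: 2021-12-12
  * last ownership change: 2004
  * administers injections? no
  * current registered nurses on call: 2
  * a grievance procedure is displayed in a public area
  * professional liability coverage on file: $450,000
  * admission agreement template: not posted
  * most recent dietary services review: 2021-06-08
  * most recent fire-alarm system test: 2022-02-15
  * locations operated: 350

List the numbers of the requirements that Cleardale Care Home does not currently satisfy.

1, 4, 6, 10

1. admission agreement template absent → not met
2. infection-control audit 82 days ago vs limit 90 → met
3. condition 'administers injections' does not hold → requirement n/a → met
4. dietary services review 269 days ago vs limit 180 → not met
5. registered nurses on call 2 ≥ 2 → met
6. resident trust fund surety bond $50,000 < $55,000 → not met
7. certified medication aides 3 ≥ 3 → met
8. fire-alarm system test 17 days ago vs limit 30 → met
9. grievance procedure present → met
10. professional liability coverage $450,000 < $625,000 → not met
Not met: 1, 4, 6, 10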